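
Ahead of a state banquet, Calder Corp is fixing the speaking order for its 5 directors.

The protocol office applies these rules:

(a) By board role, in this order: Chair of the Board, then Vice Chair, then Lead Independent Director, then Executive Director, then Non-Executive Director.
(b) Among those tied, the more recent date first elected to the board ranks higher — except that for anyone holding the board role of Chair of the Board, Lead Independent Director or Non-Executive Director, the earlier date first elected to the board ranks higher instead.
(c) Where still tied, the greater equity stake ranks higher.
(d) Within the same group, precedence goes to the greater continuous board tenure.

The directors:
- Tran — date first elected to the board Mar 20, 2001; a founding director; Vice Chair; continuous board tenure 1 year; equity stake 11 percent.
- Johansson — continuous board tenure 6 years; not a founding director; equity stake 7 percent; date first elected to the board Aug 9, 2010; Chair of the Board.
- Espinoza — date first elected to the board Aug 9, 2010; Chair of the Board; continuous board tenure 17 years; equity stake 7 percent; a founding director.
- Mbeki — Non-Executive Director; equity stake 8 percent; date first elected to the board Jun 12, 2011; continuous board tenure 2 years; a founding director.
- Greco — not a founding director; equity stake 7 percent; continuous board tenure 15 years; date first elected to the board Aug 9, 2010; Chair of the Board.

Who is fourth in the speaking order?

Tran

By board role: Espinoza, Greco and Johansson (Chair of the Board); then Tran (Vice Chair); then Mbeki (Non-Executive Director).
Espinoza, Greco and Johansson all have date first elected to the board Aug 9, 2010, so the next rule applies.
Espinoza, Greco and Johansson all have equity stake 7 percent, so the next rule applies.
Among Espinoza, Greco and Johansson, by continuous board tenure (higher first): Espinoza (17 years) before Greco (15 years) before Johansson (6 years).
Order: Espinoza, Greco, Johansson, Tran, Mbeki.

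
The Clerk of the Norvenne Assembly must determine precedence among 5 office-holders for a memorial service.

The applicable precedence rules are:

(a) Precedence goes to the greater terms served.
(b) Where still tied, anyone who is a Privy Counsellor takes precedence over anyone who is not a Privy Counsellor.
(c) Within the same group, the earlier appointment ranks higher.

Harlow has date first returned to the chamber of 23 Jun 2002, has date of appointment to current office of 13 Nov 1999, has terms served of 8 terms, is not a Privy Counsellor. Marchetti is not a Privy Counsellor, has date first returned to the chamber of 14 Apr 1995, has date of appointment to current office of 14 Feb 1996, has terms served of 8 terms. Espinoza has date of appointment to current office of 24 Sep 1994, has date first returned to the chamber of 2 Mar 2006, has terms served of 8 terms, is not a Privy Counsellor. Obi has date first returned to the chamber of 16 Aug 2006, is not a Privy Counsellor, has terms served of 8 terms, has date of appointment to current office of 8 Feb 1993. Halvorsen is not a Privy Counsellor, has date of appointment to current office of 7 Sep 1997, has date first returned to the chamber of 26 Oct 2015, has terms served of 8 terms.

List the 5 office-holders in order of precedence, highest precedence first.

Obi, Espinoza, Marchetti, Halvorsen, Harlow

By terms served (higher first): Obi, Espinoza, Marchetti, Halvorsen and Harlow (each 8 terms).
Obi, Espinoza, Marchetti, Halvorsen and Harlow are each not a Privy Counsellor, so the next rule applies.
Among Obi, Espinoza, Marchetti, Halvorsen and Harlow, by date of appointment to current office (earlier first): Obi (8 Feb 1993) before Espinoza (24 Sep 1994) before Marchetti (14 Feb 1996) before Halvorsen (7 Sep 1997) before Harlow (13 Nov 1999).
Full order: Obi, Espinoza, Marchetti, Halvorsen, Harlow.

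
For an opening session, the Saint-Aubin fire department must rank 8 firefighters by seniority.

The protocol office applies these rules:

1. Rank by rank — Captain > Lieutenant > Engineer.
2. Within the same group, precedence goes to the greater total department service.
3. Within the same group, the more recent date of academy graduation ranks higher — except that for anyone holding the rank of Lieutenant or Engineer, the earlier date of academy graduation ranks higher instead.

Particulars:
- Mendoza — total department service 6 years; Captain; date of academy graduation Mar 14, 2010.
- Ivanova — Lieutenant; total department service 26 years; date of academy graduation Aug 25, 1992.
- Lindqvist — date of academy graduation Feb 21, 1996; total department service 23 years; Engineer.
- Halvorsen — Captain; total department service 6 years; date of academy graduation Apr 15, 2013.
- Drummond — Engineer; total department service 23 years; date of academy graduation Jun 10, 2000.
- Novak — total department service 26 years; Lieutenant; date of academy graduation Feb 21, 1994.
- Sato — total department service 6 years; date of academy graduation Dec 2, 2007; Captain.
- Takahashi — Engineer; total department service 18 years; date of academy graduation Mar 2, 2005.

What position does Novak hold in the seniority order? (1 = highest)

5

By rank: Halvorsen, Mendoza and Sato (Captain); then Ivanova and Novak (Lieutenant); then Lindqvist, Drummond and Takahashi (Engineer).
Halvorsen, Mendoza and Sato all have total department service 6 years, so the next rule applies.
Among Halvorsen, Mendoza and Sato, by date of academy graduation (later first): Halvorsen (Apr 15, 2013) before Mendoza (Mar 14, 2010) before Sato (Dec 2, 2007).
Ivanova and Novak both have total department service 26 years, so the next rule applies.
Among Ivanova and Novak, by date of academy graduation (earlier first) (reversed rule for this group): Ivanova (Aug 25, 1992) before Novak (Feb 21, 1994).
Among Lindqvist, Drummond and Takahashi, by total department service (higher first): Lindqvist and Drummond (23 years) before Takahashi (18 years).
Among Lindqvist and Drummond, by date of academy graduation (earlier first) (reversed rule for this group): Lindqvist (Feb 21, 1996) before Drummond (Jun 10, 2000).
Order: Halvorsen, Mendoza, Sato, Ivanova, Novak, Lindqvist, Drummond, Takahashi. So position 5.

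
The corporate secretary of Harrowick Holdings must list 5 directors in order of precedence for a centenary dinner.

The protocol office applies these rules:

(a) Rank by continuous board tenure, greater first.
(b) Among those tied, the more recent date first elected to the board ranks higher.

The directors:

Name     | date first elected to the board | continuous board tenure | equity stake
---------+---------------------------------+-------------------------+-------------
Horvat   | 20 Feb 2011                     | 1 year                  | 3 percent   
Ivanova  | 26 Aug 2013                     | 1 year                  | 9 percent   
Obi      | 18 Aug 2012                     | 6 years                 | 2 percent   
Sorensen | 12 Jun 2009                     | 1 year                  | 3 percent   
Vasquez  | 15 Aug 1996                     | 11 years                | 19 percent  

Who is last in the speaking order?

Sorensen

By continuous board tenure (higher first): Vasquez (11 years); then Obi (6 years); then Ivanova, Horvat and Sorensen (each 1 year).
Among Ivanova, Horvat and Sorensen, by date first elected to the board (later first): Ivanova (26 Aug 2013) before Horvat (20 Feb 2011) before Sorensen (12 Jun 2009).
Order: Vasquez, Obi, Ivanova, Horvat, Sorensen.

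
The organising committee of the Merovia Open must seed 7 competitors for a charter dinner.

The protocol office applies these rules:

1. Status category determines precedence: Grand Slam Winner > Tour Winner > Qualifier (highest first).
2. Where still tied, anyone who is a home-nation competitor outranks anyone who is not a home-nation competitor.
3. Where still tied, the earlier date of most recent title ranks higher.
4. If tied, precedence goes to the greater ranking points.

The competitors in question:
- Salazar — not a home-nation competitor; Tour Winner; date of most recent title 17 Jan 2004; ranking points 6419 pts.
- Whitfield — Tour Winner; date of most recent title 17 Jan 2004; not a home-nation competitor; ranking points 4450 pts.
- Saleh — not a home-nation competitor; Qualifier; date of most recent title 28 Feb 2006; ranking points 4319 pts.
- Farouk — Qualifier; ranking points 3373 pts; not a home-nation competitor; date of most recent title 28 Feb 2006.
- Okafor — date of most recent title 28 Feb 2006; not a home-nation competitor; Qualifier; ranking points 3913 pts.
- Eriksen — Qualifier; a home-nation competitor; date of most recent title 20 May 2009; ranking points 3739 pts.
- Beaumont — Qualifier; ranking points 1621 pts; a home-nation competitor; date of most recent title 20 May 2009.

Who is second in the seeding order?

Whitfield

By status category: Salazar and Whitfield (Tour Winner); then Eriksen, Beaumont, Saleh, Okafor and Farouk (Qualifier).
Salazar and Whitfield are each not a home-nation competitor, so the next rule applies.
Salazar and Whitfield both have date of most recent title 17 Jan 2004, so the next rule applies.
Among Salazar and Whitfield, by ranking points (higher first): Salazar (6419 pts) before Whitfield (4450 pts).
Among Eriksen, Beaumont, Saleh, Okafor and Farouk, a home-nation competitor before not a home-nation competitor: Eriksen and Beaumont (a home-nation competitor) before Saleh, Okafor and Farouk (not a home-nation competitor).
Eriksen and Beaumont both have date of most recent title 20 May 2009, so the next rule applies.
Among Eriksen and Beaumont, by ranking points (higher first): Eriksen (3739 pts) before Beaumont (1621 pts).
Saleh, Okafor and Farouk all have date of most recent title 28 Feb 2006, so the next rule applies.
Among Saleh, Okafor and Farouk, by ranking points (higher first): Saleh (4319 pts) before Okafor (3913 pts) before Farouk (3373 pts).
Order: Salazar, Whitfield, Eriksen, Beaumont, Saleh, Okafor, Farouk.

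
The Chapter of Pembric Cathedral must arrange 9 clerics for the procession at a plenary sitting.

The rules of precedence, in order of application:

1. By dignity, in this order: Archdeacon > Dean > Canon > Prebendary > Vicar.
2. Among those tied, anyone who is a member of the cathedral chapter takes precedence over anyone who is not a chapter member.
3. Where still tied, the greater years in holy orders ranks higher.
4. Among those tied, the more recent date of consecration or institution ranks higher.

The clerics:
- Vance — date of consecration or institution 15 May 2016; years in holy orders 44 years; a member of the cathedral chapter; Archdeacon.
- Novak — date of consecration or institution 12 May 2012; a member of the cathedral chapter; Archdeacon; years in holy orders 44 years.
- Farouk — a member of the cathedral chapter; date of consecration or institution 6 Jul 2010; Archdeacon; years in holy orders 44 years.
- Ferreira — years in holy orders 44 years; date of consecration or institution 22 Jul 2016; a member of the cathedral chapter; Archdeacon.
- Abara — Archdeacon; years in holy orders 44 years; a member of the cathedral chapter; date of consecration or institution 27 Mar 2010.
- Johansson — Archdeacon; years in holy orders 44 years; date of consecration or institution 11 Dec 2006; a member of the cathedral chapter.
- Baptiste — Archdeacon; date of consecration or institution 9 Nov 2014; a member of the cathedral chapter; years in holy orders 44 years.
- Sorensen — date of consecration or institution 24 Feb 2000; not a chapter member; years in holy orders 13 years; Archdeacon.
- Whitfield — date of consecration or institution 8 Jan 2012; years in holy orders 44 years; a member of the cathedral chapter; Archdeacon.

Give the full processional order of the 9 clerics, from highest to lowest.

By dignity: Ferreira, Vance, Baptiste, Novak, Whitfield, Farouk, Abara, Johansson and Sorensen (Archdeacon).
Among Ferreira, Vance, Baptiste, Novak, Whitfield, Farouk, Abara, Johansson and Sorensen, a member of the cathedral chapter before not a chapter member: Ferreira, Vance, Baptiste, Novak, Whitfield, Farouk, Abara and Johansson (a member of the cathedral chapter) before Sorensen (not a chapter member).
Ferreira, Vance, Baptiste, Novak, Whitfield, Farouk, Abara and Johansson all have years in holy orders 44 years, so the next rule applies.
Among Ferreira, Vance, Baptiste, Novak, Whitfield, Farouk, Abara and Johansson, by date of consecration or institution (later first): Ferreira (22 Jul 2016) before Vance (15 May 2016) before Baptiste (9 Nov 2014) before Novak (12 May 2012) before Whitfield (8 Jan 2012) before Farouk (6 Jul 2010) before Abara (27 Mar 2010) before Johansson (11 Dec 2006).
Full order: Ferreira, Vance, Baptiste, Novak, Whitfield, Farouk, Abara, Johansson, Sorensen.

Ferreira, Vance, Baptiste, Novak, Whitfield, Farouk, Abara, Johansson, Sorensen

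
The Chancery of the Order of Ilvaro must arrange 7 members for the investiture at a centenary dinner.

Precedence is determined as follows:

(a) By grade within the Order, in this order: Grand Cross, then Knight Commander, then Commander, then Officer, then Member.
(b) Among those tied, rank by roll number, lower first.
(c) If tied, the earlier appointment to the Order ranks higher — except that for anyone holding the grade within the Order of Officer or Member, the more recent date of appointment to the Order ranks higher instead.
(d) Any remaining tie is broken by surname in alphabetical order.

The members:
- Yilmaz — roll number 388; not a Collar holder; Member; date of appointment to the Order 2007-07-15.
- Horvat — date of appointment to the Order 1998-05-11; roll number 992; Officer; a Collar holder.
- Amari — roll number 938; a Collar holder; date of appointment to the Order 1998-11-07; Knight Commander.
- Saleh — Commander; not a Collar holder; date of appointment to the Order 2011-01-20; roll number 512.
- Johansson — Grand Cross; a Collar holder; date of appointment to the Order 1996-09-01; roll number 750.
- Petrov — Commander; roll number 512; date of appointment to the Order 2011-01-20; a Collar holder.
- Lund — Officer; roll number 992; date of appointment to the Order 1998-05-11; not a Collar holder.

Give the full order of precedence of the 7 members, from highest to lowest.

Johansson, Amari, Petrov, Saleh, Horvat, Lund, Yilmaz

By grade within the Order: Johansson (Grand Cross); then Amari (Knight Commander); then Petrov and Saleh (Commander); then Horvat and Lund (Officer); then Yilmaz (Member).
Petrov and Saleh both have roll number 512, so the next rule applies.
Petrov and Saleh both have date of appointment to the Order 2011-01-20, so the next rule applies.
Among Petrov and Saleh, alphabetically by surname: Petrov before Saleh.
Horvat and Lund both have roll number 992, so the next rule applies.
Horvat and Lund both have date of appointment to the Order 1998-05-11, so the next rule applies.
Among Horvat and Lund, alphabetically by surname: Horvat before Lund.
Full order: Johansson, Amari, Petrov, Saleh, Horvat, Lund, Yilmaz.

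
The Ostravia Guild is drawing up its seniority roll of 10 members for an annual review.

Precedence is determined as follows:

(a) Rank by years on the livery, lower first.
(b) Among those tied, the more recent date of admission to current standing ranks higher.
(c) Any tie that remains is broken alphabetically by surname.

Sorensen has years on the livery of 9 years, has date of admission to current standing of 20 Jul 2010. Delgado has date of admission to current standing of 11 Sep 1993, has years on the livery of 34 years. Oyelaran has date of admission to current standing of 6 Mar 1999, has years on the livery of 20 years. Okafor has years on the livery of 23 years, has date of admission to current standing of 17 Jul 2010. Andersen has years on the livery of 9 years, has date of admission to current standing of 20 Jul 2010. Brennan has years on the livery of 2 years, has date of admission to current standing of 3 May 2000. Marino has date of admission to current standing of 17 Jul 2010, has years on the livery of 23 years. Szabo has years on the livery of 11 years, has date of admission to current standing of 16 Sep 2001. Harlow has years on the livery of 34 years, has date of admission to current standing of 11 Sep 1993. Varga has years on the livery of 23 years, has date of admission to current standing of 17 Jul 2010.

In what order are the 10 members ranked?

Brennan, Andersen, Sorensen, Szabo, Oyelaran, Marino, Okafor, Varga, Delgado, Harlow

By years on the livery (lower first): Brennan (2 years); then Andersen and Sorensen (both 9 years); then Szabo (11 years); then Oyelaran (20 years); then Marino, Okafor and Varga (each 23 years); then Delgado and Harlow (both 34 years).
Andersen and Sorensen both have date of admission to current standing 20 Jul 2010, so the next rule applies.
Among Andersen and Sorensen, alphabetically by surname: Andersen before Sorensen.
Marino, Okafor and Varga all have date of admission to current standing 17 Jul 2010, so the next rule applies.
Among Marino, Okafor and Varga, alphabetically by surname: Marino before Okafor before Varga.
Delgado and Harlow both have date of admission to current standing 11 Sep 1993, so the next rule applies.
Among Delgado and Harlow, alphabetically by surname: Delgado before Harlow.
Full order: Brennan, Andersen, Sorensen, Szabo, Oyelaran, Marino, Okafor, Varga, Delgado, Harlow.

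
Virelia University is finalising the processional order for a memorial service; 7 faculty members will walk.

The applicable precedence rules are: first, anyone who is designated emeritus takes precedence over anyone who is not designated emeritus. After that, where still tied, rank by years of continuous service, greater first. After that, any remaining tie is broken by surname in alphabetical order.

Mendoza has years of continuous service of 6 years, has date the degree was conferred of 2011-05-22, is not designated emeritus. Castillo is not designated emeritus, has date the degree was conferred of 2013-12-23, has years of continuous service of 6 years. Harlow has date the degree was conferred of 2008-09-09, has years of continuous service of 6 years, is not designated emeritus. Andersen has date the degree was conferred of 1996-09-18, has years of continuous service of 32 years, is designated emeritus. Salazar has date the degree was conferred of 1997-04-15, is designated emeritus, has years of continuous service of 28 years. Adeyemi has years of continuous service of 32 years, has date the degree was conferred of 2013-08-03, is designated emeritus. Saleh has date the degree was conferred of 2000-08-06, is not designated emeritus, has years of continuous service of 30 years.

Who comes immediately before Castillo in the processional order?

By the first rule: Adeyemi, Andersen and Salazar (each designated emeritus); then Saleh, Castillo, Harlow and Mendoza (each not designated emeritus).
Among Adeyemi, Andersen and Salazar, by years of continuous service (higher first): Adeyemi and Andersen (32 years) before Salazar (28 years).
Among Adeyemi and Andersen, alphabetically by surname: Adeyemi before Andersen.
Among Saleh, Castillo, Harlow and Mendoza, by years of continuous service (higher first): Saleh (30 years) before Castillo, Harlow and Mendoza (6 years).
Among Castillo, Harlow and Mendoza, alphabetically by surname: Castillo before Harlow before Mendoza.
Order: Adeyemi, Andersen, Salazar, Saleh, Castillo, Harlow, Mendoza.

Saleh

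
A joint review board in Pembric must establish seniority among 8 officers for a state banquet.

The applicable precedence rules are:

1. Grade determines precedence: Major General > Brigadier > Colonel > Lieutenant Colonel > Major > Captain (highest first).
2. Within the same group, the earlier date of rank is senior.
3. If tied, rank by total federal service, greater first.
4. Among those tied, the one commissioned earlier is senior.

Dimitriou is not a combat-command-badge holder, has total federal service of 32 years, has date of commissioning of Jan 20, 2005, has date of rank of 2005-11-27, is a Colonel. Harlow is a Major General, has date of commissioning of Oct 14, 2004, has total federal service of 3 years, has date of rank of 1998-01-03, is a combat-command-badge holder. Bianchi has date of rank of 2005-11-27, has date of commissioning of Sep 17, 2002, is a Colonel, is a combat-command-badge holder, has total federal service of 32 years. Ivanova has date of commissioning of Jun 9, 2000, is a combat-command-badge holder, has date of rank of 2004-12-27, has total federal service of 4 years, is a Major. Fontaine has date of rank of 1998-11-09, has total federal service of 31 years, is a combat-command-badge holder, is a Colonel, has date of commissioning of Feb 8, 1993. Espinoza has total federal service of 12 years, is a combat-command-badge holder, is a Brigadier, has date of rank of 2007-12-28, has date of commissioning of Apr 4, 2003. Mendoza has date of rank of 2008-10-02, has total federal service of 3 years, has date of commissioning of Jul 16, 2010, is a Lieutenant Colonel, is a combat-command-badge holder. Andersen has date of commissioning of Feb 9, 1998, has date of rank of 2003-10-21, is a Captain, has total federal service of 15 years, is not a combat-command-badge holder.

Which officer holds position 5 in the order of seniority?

By grade: Harlow (Major General); then Espinoza (Brigadier); then Fontaine, Bianchi and Dimitriou (Colonel); then Mendoza (Lieutenant Colonel); then Ivanova (Major); then Andersen (Captain).
Among Fontaine, Bianchi and Dimitriou, by date of rank (earlier first): Fontaine (1998-11-09) before Bianchi and Dimitriou (2005-11-27).
Bianchi and Dimitriou both have total federal service 32 years, so the next rule applies.
Among Bianchi and Dimitriou, by date of commissioning (earlier first): Bianchi (Sep 17, 2002) before Dimitriou (Jan 20, 2005).
Order: Harlow, Espinoza, Fontaine, Bianchi, Dimitriou, Mendoza, Ivanova, Andersen.

Dimitriou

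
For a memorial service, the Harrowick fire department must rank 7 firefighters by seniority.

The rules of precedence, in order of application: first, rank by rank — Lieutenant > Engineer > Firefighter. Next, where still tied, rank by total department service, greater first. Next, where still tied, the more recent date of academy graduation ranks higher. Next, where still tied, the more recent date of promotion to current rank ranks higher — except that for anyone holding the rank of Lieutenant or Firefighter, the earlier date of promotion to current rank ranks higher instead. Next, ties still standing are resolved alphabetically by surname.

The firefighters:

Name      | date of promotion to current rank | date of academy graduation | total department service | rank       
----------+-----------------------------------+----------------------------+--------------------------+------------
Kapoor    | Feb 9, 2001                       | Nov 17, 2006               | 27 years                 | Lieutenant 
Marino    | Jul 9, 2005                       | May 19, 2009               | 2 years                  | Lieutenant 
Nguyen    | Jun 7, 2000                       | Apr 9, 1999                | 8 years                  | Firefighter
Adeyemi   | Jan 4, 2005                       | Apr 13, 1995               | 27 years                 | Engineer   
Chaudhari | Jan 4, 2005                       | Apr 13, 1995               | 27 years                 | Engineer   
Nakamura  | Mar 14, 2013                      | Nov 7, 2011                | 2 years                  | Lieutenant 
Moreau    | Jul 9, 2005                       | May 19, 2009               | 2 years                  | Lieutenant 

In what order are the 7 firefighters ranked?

By rank: Kapoor, Nakamura, Marino and Moreau (Lieutenant); then Adeyemi and Chaudhari (Engineer); then Nguyen (Firefighter).
Among Kapoor, Nakamura, Marino and Moreau, by total department service (higher first): Kapoor (27 years) before Nakamura, Marino and Moreau (2 years).
Among Nakamura, Marino and Moreau, by date of academy graduation (later first): Nakamura (Nov 7, 2011) before Marino and Moreau (May 19, 2009).
Marino and Moreau both have date of promotion to current rank Jul 9, 2005, so the next rule applies.
Among Marino and Moreau, alphabetically by surname: Marino before Moreau.
Adeyemi and Chaudhari both have total department service 27 years, so the next rule applies.
Adeyemi and Chaudhari both have date of academy graduation Apr 13, 1995, so the next rule applies.
Adeyemi and Chaudhari both have date of promotion to current rank Jan 4, 2005, so the next rule applies.
Among Adeyemi and Chaudhari, alphabetically by surname: Adeyemi before Chaudhari.
Full order: Kapoor, Nakamura, Marino, Moreau, Adeyemi, Chaudhari, Nguyen.

Kapoor, Nakamura, Marino, Moreau, Adeyemi, Chaudhari, Nguyen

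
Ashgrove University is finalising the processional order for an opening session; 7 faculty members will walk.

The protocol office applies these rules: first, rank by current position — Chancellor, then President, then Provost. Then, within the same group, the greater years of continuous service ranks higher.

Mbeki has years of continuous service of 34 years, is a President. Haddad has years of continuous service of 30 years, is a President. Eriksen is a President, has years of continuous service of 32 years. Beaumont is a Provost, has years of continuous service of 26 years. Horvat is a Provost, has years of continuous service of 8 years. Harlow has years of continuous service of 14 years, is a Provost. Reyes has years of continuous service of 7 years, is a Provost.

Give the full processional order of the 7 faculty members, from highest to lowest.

Mbeki, Eriksen, Haddad, Beaumont, Harlow, Horvat, Reyes

By current position: Mbeki, Eriksen and Haddad (President); then Beaumont, Harlow, Horvat and Reyes (Provost).
Among Mbeki, Eriksen and Haddad, by years of continuous service (higher first): Mbeki (34 years) before Eriksen (32 years) before Haddad (30 years).
Among Beaumont, Harlow, Horvat and Reyes, by years of continuous service (higher first): Beaumont (26 years) before Harlow (14 years) before Horvat (8 years) before Reyes (7 years).
Full order: Mbeki, Eriksen, Haddad, Beaumont, Harlow, Horvat, Reyes.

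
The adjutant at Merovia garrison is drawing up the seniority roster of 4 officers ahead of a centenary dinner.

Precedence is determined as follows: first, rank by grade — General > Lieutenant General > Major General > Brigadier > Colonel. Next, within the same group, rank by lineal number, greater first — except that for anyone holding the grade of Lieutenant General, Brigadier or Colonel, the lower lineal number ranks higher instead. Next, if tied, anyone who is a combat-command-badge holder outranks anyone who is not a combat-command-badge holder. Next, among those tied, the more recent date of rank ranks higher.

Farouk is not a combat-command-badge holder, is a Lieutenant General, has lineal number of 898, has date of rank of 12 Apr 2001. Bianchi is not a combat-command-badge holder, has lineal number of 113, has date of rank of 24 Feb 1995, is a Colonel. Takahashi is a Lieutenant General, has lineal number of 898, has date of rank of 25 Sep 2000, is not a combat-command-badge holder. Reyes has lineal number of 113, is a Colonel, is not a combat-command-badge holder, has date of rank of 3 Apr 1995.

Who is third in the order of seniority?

Reyes

By grade: Farouk and Takahashi (Lieutenant General); then Reyes and Bianchi (Colonel).
Farouk and Takahashi both have lineal number 898, so the next rule applies.
Farouk and Takahashi are each not a combat-command-badge holder, so the next rule applies.
Among Farouk and Takahashi, by date of rank (later first): Farouk (12 Apr 2001) before Takahashi (25 Sep 2000).
Reyes and Bianchi both have lineal number 113, so the next rule applies.
Reyes and Bianchi are each not a combat-command-badge holder, so the next rule applies.
Among Reyes and Bianchi, by date of rank (later first): Reyes (3 Apr 1995) before Bianchi (24 Feb 1995).
Order: Farouk, Takahashi, Reyes, Bianchi.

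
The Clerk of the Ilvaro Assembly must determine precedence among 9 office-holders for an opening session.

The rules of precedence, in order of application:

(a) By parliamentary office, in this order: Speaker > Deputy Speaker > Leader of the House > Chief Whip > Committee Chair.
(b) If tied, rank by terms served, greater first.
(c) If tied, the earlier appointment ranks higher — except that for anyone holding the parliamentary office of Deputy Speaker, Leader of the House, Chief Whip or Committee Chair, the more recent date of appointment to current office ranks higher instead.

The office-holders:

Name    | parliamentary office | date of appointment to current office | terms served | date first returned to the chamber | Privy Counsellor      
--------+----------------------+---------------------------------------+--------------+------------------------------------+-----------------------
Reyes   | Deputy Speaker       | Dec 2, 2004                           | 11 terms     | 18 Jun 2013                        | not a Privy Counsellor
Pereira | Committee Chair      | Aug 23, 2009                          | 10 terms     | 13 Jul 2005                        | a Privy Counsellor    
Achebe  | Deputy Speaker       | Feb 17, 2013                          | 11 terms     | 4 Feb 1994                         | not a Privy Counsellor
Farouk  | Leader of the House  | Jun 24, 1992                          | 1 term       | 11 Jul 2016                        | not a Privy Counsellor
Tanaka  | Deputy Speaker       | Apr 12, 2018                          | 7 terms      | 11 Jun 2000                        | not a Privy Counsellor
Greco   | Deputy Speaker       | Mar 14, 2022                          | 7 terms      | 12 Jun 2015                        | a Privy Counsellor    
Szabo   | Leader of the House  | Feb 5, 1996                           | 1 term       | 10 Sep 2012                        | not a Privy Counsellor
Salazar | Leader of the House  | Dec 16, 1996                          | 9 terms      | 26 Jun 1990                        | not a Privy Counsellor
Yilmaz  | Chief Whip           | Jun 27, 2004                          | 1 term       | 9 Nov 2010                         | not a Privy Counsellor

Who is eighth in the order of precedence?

Yilmaz

By parliamentary office: Achebe, Reyes, Greco and Tanaka (Deputy Speaker); then Salazar, Szabo and Farouk (Leader of the House); then Yilmaz (Chief Whip); then Pereira (Committee Chair).
Among Achebe, Reyes, Greco and Tanaka, by terms served (higher first): Achebe and Reyes (11 terms) before Greco and Tanaka (7 terms).
Among Achebe and Reyes, by date of appointment to current office (later first) (reversed rule for this group): Achebe (Feb 17, 2013) before Reyes (Dec 2, 2004).
Among Greco and Tanaka, by date of appointment to current office (later first) (reversed rule for this group): Greco (Mar 14, 2022) before Tanaka (Apr 12, 2018).
Among Salazar, Szabo and Farouk, by terms served (higher first): Salazar (9 terms) before Szabo and Farouk (1 term).
Among Szabo and Farouk, by date of appointment to current office (later first) (reversed rule for this group): Szabo (Feb 5, 1996) before Farouk (Jun 24, 1992).
Order: Achebe, Reyes, Greco, Tanaka, Salazar, Szabo, Farouk, Yilmaz, Pereira.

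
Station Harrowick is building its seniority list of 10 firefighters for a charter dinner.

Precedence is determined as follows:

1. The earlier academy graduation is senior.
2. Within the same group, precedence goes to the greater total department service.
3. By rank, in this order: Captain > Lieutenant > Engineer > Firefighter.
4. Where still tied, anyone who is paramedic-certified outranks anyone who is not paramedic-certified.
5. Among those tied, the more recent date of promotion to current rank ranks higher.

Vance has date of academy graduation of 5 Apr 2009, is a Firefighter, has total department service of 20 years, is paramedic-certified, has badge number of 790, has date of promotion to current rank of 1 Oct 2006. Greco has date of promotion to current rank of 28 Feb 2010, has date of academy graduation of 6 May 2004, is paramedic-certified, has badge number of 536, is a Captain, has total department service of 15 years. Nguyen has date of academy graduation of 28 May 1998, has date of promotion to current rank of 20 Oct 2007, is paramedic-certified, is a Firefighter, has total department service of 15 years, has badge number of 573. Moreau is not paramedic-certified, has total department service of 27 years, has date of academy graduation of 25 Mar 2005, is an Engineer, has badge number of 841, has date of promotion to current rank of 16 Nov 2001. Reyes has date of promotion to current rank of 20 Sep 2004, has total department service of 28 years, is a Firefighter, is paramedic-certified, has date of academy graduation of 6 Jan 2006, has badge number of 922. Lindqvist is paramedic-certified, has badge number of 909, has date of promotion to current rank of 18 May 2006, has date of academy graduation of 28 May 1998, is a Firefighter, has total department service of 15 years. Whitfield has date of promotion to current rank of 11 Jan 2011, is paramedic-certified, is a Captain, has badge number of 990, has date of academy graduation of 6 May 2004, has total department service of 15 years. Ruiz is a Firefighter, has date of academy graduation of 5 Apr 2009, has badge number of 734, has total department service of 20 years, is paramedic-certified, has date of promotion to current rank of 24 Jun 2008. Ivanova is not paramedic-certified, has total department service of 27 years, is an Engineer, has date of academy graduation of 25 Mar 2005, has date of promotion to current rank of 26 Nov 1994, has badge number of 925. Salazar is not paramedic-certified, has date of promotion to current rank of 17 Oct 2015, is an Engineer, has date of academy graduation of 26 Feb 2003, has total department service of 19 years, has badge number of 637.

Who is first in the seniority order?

By date of academy graduation (earlier first): Nguyen and Lindqvist (both 28 May 1998); then Salazar (26 Feb 2003); then Whitfield and Greco (both 6 May 2004); then Moreau and Ivanova (both 25 Mar 2005); then Reyes (6 Jan 2006); then Ruiz and Vance (both 5 Apr 2009).
Nguyen and Lindqvist both have total department service 15 years, so the next rule applies.
Nguyen and Lindqvist are each Firefighter, so the next rule applies.
Nguyen and Lindqvist are each paramedic-certified, so the next rule applies.
Among Nguyen and Lindqvist, by date of promotion to current rank (later first): Nguyen (20 Oct 2007) before Lindqvist (18 May 2006).
Whitfield and Greco both have total department service 15 years, so the next rule applies.
Whitfield and Greco are each Captain, so the next rule applies.
Whitfield and Greco are each paramedic-certified, so the next rule applies.
Among Whitfield and Greco, by date of promotion to current rank (later first): Whitfield (11 Jan 2011) before Greco (28 Feb 2010).
Moreau and Ivanova both have total department service 27 years, so the next rule applies.
Moreau and Ivanova are each Engineer, so the next rule applies.
Moreau and Ivanova are each not paramedic-certified, so the next rule applies.
Among Moreau and Ivanova, by date of promotion to current rank (later first): Moreau (16 Nov 2001) before Ivanova (26 Nov 1994).
Ruiz and Vance both have total department service 20 years, so the next rule applies.
Ruiz and Vance are each Firefighter, so the next rule applies.
Ruiz and Vance are each paramedic-certified, so the next rule applies.
Among Ruiz and Vance, by date of promotion to current rank (later first): Ruiz (24 Jun 2008) before Vance (1 Oct 2006).
Order: Nguyen, Lindqvist, Salazar, Whitfield, Greco, Moreau, Ivanova, Reyes, Ruiz, Vance.

Nguyen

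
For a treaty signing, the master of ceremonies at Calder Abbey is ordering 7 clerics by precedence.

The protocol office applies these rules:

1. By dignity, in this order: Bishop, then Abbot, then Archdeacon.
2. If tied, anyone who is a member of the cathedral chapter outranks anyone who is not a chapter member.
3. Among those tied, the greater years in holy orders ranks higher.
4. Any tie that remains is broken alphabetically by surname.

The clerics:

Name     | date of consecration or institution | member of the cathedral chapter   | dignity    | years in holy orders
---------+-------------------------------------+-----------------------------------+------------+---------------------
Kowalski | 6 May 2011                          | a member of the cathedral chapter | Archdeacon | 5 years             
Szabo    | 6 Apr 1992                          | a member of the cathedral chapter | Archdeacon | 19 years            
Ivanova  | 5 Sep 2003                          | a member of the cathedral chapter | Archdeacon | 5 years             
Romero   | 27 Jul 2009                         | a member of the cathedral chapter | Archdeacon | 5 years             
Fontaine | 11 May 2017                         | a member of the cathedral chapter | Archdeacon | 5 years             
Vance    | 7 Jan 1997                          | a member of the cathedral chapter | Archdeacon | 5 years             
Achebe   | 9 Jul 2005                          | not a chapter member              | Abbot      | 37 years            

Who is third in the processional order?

Fontaine

By dignity: Achebe (Abbot); then Szabo, Fontaine, Ivanova, Kowalski, Romero and Vance (Archdeacon).
Szabo, Fontaine, Ivanova, Kowalski, Romero and Vance are each a member of the cathedral chapter, so the next rule applies.
Among Szabo, Fontaine, Ivanova, Kowalski, Romero and Vance, by years in holy orders (higher first): Szabo (19 years) before Fontaine, Ivanova, Kowalski, Romero and Vance (5 years).
Among Fontaine, Ivanova, Kowalski, Romero and Vance, alphabetically by surname: Fontaine before Ivanova before Kowalski before Romero before Vance.
Order: Achebe, Szabo, Fontaine, Ivanova, Kowalski, Romero, Vance.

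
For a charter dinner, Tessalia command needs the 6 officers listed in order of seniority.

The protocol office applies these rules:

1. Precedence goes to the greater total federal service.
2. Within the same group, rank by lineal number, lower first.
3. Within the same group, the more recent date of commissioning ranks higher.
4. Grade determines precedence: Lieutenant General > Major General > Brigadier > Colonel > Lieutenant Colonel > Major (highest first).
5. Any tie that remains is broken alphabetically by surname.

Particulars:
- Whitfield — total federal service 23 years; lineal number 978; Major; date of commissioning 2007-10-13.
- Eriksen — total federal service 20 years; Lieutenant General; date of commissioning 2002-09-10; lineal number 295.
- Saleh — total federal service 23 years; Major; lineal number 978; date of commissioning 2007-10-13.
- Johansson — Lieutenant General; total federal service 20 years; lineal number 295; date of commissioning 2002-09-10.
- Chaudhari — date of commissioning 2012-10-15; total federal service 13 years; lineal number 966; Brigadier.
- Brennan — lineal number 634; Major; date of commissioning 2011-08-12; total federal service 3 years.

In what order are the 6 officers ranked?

By total federal service (higher first): Saleh and Whitfield (both 23 years); then Eriksen and Johansson (both 20 years); then Chaudhari (13 years); then Brennan (3 years).
Saleh and Whitfield both have lineal number 978, so the next rule applies.
Saleh and Whitfield both have date of commissioning 2007-10-13, so the next rule applies.
Saleh and Whitfield are each Major, so the next rule applies.
Among Saleh and Whitfield, alphabetically by surname: Saleh before Whitfield.
Eriksen and Johansson both have lineal number 295, so the next rule applies.
Eriksen and Johansson both have date of commissioning 2002-09-10, so the next rule applies.
Eriksen and Johansson are each Lieutenant General, so the next rule applies.
Among Eriksen and Johansson, alphabetically by surname: Eriksen before Johansson.
Full order: Saleh, Whitfield, Eriksen, Johansson, Chaudhari, Brennan.

Saleh, Whitfield, Eriksen, Johansson, Chaudhari, Brennan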